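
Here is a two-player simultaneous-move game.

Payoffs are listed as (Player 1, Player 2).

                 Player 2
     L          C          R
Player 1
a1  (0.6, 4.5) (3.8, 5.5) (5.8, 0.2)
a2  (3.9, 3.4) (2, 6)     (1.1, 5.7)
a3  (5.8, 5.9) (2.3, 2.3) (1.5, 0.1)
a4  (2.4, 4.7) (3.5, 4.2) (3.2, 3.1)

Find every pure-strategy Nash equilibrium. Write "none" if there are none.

Check each profile: it is a Nash equilibrium iff no player can strictly gain by switching unilaterally.
(a1, L): Player 1 can switch to a2 (0.6 → 3.9). Not NE.
(a1, C): Player 1 gets 3.8, best alternative 3.5; Player 2 gets 5.5, best alternative 4.5. No profitable deviation — NE.
(a1, R): Player 2 can switch to L (0.2 → 4.5). Not NE.
(a2, L): Player 1 can switch to a3 (3.9 → 5.8). Not NE.
(a2, C): Player 1 can switch to a1 (2 → 3.8). Not NE.
(a2, R): Player 1 can switch to a1 (1.1 → 5.8). Not NE.
(a3, L): Player 1 gets 5.8, best alternative 3.9; Player 2 gets 5.9, best alternative 2.3. No profitable deviation — NE.
(a3, C): Player 1 can switch to a1 (2.3 → 3.8). Not NE.
(a3, R): Player 1 can switch to a1 (1.5 → 5.8). Not NE.
(a4, L): Player 1 can switch to a2 (2.4 → 3.9). Not NE.
(The remaining 2 profiles each have a profitable deviation by the same check.)

(a1, C) and (a3, L)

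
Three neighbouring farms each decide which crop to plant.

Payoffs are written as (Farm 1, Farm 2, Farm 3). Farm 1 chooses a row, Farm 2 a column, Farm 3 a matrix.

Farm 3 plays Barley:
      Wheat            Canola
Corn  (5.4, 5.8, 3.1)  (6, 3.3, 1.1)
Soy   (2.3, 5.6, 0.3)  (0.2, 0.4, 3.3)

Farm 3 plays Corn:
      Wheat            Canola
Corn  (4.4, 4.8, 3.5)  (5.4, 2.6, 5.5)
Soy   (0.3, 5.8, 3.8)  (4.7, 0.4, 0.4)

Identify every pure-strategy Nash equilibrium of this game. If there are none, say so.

The unique pure-strategy Nash equilibrium is (Corn, Wheat, Corn).

(Corn, Wheat, Barley): Farm 3 can switch to Corn (3.1 → 3.5). Not NE.
(Corn, Wheat, Corn): Farm 1 gets 4.4, best alternative 0.3; Farm 2 gets 4.8, best alternative 2.6; Farm 3 gets 3.5, best alternative 3.1. No profitable deviation — NE.
(Corn, Canola, Barley): Farm 2 can switch to Wheat (3.3 → 5.8). Not NE.
(Corn, Canola, Corn): Farm 2 can switch to Wheat (2.6 → 4.8). Not NE.
(Soy, Wheat, Barley): Farm 1 can switch to Corn (2.3 → 5.4). Not NE.
(Soy, Wheat, Corn): Farm 1 can switch to Corn (0.3 → 4.4). Not NE.
(Soy, Canola, Barley): Farm 1 can switch to Corn (0.2 → 6). Not NE.
(The remaining 1 profile has a profitable deviation by the same check.)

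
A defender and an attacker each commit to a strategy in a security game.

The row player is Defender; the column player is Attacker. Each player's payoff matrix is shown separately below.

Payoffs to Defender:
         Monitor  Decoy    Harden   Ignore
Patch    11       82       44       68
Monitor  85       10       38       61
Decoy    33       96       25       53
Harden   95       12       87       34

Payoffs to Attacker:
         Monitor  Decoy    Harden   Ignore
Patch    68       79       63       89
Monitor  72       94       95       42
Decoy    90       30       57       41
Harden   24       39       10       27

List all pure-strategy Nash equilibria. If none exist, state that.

(Patch, Ignore)

Defender against Monitor: payoffs 11, 85, 33, 95 → best response Harden.
Defender against Decoy: payoffs 82, 10, 96, 12 → best response Decoy.
Defender against Harden: payoffs 44, 38, 25, 87 → best response Harden.
Defender against Ignore: payoffs 68, 61, 53, 34 → best response Patch.
Attacker against Patch: payoffs 68, 79, 63, 89 → best response Ignore.
Attacker against Monitor: payoffs 72, 94, 95, 42 → best response Harden.
Attacker against Decoy: payoffs 90, 30, 57, 41 → best response Monitor.
Attacker against Harden: payoffs 24, 39, 10, 27 → best response Decoy.
Mutual best responses: (Patch, Ignore).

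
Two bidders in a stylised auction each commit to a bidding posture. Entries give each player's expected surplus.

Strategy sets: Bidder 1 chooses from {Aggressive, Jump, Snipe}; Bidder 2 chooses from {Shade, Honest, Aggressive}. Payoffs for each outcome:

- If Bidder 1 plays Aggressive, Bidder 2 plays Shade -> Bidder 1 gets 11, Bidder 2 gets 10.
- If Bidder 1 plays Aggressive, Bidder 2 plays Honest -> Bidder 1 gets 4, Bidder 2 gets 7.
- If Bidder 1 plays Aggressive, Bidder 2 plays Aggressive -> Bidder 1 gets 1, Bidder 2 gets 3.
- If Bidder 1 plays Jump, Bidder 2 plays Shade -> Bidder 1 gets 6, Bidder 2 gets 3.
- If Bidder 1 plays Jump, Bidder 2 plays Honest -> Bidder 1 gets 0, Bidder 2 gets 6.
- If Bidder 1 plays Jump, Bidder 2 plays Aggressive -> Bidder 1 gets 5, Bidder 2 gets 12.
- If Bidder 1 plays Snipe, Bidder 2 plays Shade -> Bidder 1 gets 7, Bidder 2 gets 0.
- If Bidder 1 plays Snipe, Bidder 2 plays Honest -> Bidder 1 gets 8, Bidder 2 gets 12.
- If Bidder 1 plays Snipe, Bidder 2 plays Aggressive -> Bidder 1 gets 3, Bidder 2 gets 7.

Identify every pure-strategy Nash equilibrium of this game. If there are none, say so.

The pure Nash equilibria are (Aggressive, Shade); (Jump, Aggressive); (Snipe, Honest).

Bidder 1 against Shade: payoffs 11, 6, 7 → best response Aggressive.
Bidder 1 against Honest: payoffs 4, 0, 8 → best response Snipe.
Bidder 1 against Aggressive: payoffs 1, 5, 3 → best response Jump.
Bidder 2 against Aggressive: payoffs 10, 7, 3 → best response Shade.
Bidder 2 against Jump: payoffs 3, 6, 12 → best response Aggressive.
Bidder 2 against Snipe: payoffs 0, 12, 7 → best response Honest.
Mutual best responses: (Aggressive, Shade); (Jump, Aggressive); (Snipe, Honest).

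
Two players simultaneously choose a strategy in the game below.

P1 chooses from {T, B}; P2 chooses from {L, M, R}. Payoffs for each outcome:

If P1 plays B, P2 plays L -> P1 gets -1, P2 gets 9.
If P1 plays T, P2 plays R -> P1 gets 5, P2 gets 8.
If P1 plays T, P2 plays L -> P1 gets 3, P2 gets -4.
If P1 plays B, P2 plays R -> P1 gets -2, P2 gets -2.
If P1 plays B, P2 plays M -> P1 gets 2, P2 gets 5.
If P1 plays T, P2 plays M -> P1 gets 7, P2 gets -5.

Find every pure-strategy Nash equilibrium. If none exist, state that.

(T, R)

P1 against L: payoffs 3, -1 → best response T.
P1 against M: payoffs 7, 2 → best response T.
P1 against R: payoffs 5, -2 → best response T.
P2 against T: payoffs -4, -5, 8 → best response R.
P2 against B: payoffs 9, 5, -2 → best response L.
Mutual best responses: (T, R).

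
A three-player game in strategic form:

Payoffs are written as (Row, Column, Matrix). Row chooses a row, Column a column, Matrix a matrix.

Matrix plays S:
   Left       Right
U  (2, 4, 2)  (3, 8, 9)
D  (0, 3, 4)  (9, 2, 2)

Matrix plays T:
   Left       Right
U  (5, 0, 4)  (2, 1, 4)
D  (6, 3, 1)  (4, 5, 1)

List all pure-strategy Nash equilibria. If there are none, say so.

There is no pure-strategy Nash equilibrium.

Row against (Left, S): payoffs 2, 0 → best response U.
Row against (Left, T): payoffs 5, 6 → best response D.
Row against (Right, S): payoffs 3, 9 → best response D.
Row against (Right, T): payoffs 2, 4 → best response D.
Column against (U, S): payoffs 4, 8 → best response Right.
Column against (U, T): payoffs 0, 1 → best response Right.
Column against (D, S): payoffs 3, 2 → best response Left.
Column against (D, T): payoffs 3, 5 → best response Right.
Matrix against (U, Left): payoffs 2, 4 → best response T.
Matrix against (U, Right): payoffs 9, 4 → best response S.
Matrix against (D, Left): payoffs 4, 1 → best response S.
Matrix against (D, Right): payoffs 2, 1 → best response S.
No profile is a mutual best response for all players.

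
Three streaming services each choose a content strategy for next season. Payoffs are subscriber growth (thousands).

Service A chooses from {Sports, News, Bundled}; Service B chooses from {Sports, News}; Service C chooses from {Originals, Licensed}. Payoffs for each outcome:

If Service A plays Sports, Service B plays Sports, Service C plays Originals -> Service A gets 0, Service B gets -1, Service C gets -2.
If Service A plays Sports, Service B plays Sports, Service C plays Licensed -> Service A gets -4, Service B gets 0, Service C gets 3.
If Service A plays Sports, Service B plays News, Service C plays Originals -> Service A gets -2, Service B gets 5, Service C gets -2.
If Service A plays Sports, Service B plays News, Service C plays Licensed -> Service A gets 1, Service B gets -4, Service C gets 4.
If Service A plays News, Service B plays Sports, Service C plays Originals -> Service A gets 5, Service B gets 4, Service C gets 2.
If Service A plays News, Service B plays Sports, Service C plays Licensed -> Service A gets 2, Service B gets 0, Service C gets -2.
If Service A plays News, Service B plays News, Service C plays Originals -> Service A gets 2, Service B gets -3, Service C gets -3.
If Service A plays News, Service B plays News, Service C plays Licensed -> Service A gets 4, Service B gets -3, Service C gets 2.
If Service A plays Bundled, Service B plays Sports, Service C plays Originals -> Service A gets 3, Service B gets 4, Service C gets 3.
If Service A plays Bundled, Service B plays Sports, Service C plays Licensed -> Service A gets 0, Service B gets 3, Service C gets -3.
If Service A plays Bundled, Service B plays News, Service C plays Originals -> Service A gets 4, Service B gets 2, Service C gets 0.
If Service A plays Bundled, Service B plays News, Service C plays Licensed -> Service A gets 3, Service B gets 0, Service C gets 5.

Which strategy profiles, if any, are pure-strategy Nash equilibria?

(Sports, Sports, Originals): Service A can switch to News (0 → 5). Not NE.
(Sports, Sports, Licensed): Service A can switch to News (-4 → 2). Not NE.
(Sports, News, Originals): Service A can switch to News (-2 → 2). Not NE.
(Sports, News, Licensed): Service A can switch to News (1 → 4). Not NE.
(News, Sports, Originals): Service A gets 5, best alternative 3; Service B gets 4, best alternative -3; Service C gets 2, best alternative -2. No profitable deviation — NE.
(News, Sports, Licensed): Service C can switch to Originals (-2 → 2). Not NE.
(News, News, Originals): Service A can switch to Bundled (2 → 4). Not NE.
(The remaining 5 profiles each have a profitable deviation by the same check.)

(News, Sports, Originals)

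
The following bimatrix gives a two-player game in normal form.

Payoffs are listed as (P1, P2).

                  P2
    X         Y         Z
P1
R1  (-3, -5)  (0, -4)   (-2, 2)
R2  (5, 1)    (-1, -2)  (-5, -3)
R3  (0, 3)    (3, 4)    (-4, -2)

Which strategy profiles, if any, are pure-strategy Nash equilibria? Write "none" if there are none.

P1 against X: payoffs -3, 5, 0 → best response R2.
P1 against Y: payoffs 0, -1, 3 → best response R3.
P1 against Z: payoffs -2, -5, -4 → best response R1.
P2 against R1: payoffs -5, -4, 2 → best response Z.
P2 against R2: payoffs 1, -2, -3 → best response X.
P2 against R3: payoffs 3, 4, -2 → best response Y.
Mutual best responses: (R1, Z); (R2, X); (R3, Y).

Pure-strategy Nash equilibria: (R1, Z) and (R2, X) and (R3, Y)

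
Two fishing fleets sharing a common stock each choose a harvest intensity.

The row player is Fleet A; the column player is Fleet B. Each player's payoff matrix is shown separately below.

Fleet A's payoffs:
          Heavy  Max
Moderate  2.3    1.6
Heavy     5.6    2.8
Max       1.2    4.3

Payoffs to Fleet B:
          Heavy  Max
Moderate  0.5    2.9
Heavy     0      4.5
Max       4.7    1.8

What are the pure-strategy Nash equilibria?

There is no pure-strategy Nash equilibrium.

Fleet A against Heavy: payoffs 2.3, 5.6, 1.2 → best response Heavy.
Fleet A against Max: payoffs 1.6, 2.8, 4.3 → best response Max.
Fleet B against Moderate: payoffs 0.5, 2.9 → best response Max.
Fleet B against Heavy: payoffs 0, 4.5 → best response Max.
Fleet B against Max: payoffs 4.7, 1.8 → best response Heavy.
No profile is a mutual best response for all players.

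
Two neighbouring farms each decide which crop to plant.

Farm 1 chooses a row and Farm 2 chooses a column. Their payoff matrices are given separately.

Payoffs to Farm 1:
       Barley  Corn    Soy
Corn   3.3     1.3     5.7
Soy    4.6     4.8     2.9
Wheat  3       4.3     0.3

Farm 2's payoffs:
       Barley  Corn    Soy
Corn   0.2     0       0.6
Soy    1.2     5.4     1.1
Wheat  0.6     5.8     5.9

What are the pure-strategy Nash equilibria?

For each strategy profile, look for a profitable unilateral deviation.
(Corn, Barley): Farm 1 can switch to Soy (3.3 → 4.6). Not NE.
(Corn, Corn): Farm 1 can switch to Soy (1.3 → 4.8). Not NE.
(Corn, Soy): Farm 1 gets 5.7, best alternative 2.9; Farm 2 gets 0.6, best alternative 0.2. No profitable deviation — NE.
(Soy, Barley): Farm 2 can switch to Corn (1.2 → 5.4). Not NE.
(Soy, Corn): Farm 1 gets 4.8, best alternative 4.3; Farm 2 gets 5.4, best alternative 1.2. No profitable deviation — NE.
(Soy, Soy): Farm 1 can switch to Corn (2.9 → 5.7). Not NE.
(Wheat, Barley): Farm 1 can switch to Corn (3 → 3.3). Not NE.
(Wheat, Corn): Farm 1 can switch to Soy (4.3 → 4.8). Not NE.
(Wheat, Soy): Farm 1 can switch to Corn (0.3 → 5.7). Not NE.

Pure-strategy Nash equilibria: (Corn, Soy) and (Soy, Corn)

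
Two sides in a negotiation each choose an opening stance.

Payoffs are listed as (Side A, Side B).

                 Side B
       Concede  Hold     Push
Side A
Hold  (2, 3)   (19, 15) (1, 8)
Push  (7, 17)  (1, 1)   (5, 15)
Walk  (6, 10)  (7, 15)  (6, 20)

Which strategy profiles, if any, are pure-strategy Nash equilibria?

The pure Nash equilibria are (Hold, Hold), (Push, Concede), (Walk, Push).

Mark each player's best response to every combination of opponents' strategies; a profile where every player is best-responding is a pure Nash equilibrium.
Side A against Concede: payoffs 2, 7, 6 → best response Push.
Side A against Hold: payoffs 19, 1, 7 → best response Hold.
Side A against Push: payoffs 1, 5, 6 → best response Walk.
Side B against Hold: payoffs 3, 15, 8 → best response Hold.
Side B against Push: payoffs 17, 1, 15 → best response Concede.
Side B against Walk: payoffs 10, 15, 20 → best response Push.
Mutual best responses: (Hold, Hold); (Push, Concede); (Walk, Push).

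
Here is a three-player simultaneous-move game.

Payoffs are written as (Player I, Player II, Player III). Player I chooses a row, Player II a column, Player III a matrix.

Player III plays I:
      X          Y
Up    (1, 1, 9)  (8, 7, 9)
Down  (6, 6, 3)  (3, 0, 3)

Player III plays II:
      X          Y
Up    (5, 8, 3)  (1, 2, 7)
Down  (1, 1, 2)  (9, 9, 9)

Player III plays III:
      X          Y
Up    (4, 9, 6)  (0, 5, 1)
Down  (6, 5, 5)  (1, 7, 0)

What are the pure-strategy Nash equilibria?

Pure-strategy Nash equilibria: (Up, Y, I) and (Down, Y, II)

(Up, X, I): Player I can switch to Down (1 → 6). Not NE.
(Up, X, II): Player III can switch to I (3 → 9). Not NE.
(Up, X, III): Player I can switch to Down (4 → 6). Not NE.
(Up, Y, I): Player I gets 8, best alternative 3; Player II gets 7, best alternative 1; Player III gets 9, best alternative 7. No profitable deviation — NE.
(Up, Y, II): Player I can switch to Down (1 → 9). Not NE.
(Up, Y, III): Player I can switch to Down (0 → 1). Not NE.
(Down, X, I): Player III can switch to III (3 → 5). Not NE.
(Down, Y, II): Player I gets 9, best alternative 1; Player II gets 9, best alternative 1; Player III gets 9, best alternative 3. No profitable deviation — NE.
(The remaining 4 profiles each have a profitable deviation by the same check.)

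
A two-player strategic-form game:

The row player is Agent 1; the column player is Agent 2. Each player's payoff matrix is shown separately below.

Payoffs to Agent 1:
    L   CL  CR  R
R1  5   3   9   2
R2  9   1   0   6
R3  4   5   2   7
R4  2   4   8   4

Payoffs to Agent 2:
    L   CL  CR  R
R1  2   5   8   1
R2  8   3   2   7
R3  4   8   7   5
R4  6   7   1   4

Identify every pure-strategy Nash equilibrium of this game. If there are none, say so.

Pure-strategy Nash equilibria: (R1, CR), (R2, L), (R3, CL)

For each strategy profile, look for a profitable unilateral deviation.
(R1, L): Agent 1 can switch to R2 (5 → 9). Not NE.
(R1, CL): Agent 1 can switch to R3 (3 → 5). Not NE.
(R1, CR): Agent 1 gets 9, best alternative 8; Agent 2 gets 8, best alternative 5. No profitable deviation — NE.
(R1, R): Agent 1 can switch to R2 (2 → 6). Not NE.
(R2, L): Agent 1 gets 9, best alternative 5; Agent 2 gets 8, best alternative 7. No profitable deviation — NE.
(R2, CL): Agent 1 can switch to R1 (1 → 3). Not NE.
(R2, CR): Agent 1 can switch to R1 (0 → 9). Not NE.
(R2, R): Agent 1 can switch to R3 (6 → 7). Not NE.
(R3, L): Agent 1 can switch to R1 (4 → 5). Not NE.
(R3, CL): Agent 1 gets 5, best alternative 4; Agent 2 gets 8, best alternative 7. No profitable deviation — NE.
(R3, CR): Agent 1 can switch to R1 (2 → 9). Not NE.
(R3, R): Agent 2 can switch to CL (5 → 8). Not NE.
(R4, L): Agent 1 can switch to R1 (2 → 5). Not NE.
(R4, CL): Agent 1 can switch to R3 (4 → 5). Not NE.
(R4, CR): Agent 1 can switch to R1 (8 → 9). Not NE.
(The remaining 1 profile has a profitable deviation by the same check.)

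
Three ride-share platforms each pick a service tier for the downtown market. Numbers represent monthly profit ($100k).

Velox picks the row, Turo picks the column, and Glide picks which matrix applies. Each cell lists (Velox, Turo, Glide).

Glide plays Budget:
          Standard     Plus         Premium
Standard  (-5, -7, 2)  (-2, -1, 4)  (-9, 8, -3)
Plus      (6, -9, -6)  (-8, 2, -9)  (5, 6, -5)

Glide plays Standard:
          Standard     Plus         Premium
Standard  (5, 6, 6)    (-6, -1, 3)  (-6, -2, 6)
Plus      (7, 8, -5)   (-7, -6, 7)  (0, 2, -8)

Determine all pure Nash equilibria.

For each strategy profile, look for a profitable unilateral deviation.
(Standard, Standard, Budget): Velox can switch to Plus (-5 → 6). Not NE.
(Standard, Standard, Standard): Velox can switch to Plus (5 → 7). Not NE.
(Standard, Plus, Budget): Turo can switch to Premium (-1 → 8). Not NE.
(Standard, Plus, Standard): Turo can switch to Standard (-1 → 6). Not NE.
(Standard, Premium, Budget): Velox can switch to Plus (-9 → 5). Not NE.
(Standard, Premium, Standard): Velox can switch to Plus (-6 → 0). Not NE.
(Plus, Standard, Budget): Turo can switch to Plus (-9 → 2). Not NE.
(Plus, Standard, Standard): Velox gets 7, best alternative 5; Turo gets 8, best alternative 2; Glide gets -5, best alternative -6. No profitable deviation — NE.
(Plus, Plus, Budget): Velox can switch to Standard (-8 → -2). Not NE.
(Plus, Plus, Standard): Velox can switch to Standard (-7 → -6). Not NE.
(Plus, Premium, Budget): Velox gets 5, best alternative -9; Turo gets 6, best alternative 2; Glide gets -5, best alternative -8. No profitable deviation — NE.
(Plus, Premium, Standard): Turo can switch to Standard (2 → 8). Not NE.

(Plus, Standard, Standard), (Plus, Premium, Budget)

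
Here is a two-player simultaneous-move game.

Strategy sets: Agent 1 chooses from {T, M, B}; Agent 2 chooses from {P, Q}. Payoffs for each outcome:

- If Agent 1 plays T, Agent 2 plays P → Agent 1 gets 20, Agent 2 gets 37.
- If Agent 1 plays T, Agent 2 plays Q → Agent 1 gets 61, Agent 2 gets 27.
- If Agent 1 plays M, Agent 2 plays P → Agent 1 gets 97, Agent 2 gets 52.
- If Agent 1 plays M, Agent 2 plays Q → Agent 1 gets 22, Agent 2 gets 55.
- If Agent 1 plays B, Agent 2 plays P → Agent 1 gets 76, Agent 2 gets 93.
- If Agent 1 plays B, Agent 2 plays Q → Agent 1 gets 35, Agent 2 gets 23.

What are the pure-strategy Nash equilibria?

Check each profile: it is a Nash equilibrium iff no player can strictly gain by switching unilaterally.
(T, P): Agent 1 can switch to M (20 → 97). Not NE.
(T, Q): Agent 2 can switch to P (27 → 37). Not NE.
(M, P): Agent 2 can switch to Q (52 → 55). Not NE.
(M, Q): Agent 1 can switch to T (22 → 61). Not NE.
(B, P): Agent 1 can switch to M (76 → 97). Not NE.
(B, Q): Agent 1 can switch to T (35 → 61). Not NE.

There is no pure-strategy Nash equilibrium.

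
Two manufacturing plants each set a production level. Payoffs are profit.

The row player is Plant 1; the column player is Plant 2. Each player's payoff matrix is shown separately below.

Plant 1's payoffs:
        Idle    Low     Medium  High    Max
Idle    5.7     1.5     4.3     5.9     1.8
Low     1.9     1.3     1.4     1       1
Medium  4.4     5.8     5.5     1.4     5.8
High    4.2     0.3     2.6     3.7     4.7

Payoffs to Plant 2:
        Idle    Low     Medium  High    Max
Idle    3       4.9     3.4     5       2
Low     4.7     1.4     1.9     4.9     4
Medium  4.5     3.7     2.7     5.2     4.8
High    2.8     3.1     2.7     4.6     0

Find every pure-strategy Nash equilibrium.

Plant 1 against Idle: payoffs 5.7, 1.9, 4.4, 4.2 → best response Idle.
Plant 1 against Low: payoffs 1.5, 1.3, 5.8, 0.3 → best response Medium.
Plant 1 against Medium: payoffs 4.3, 1.4, 5.5, 2.6 → best response Medium.
Plant 1 against High: payoffs 5.9, 1, 1.4, 3.7 → best response Idle.
Plant 1 against Max: payoffs 1.8, 1, 5.8, 4.7 → best response Medium.
Plant 2 against Idle: payoffs 3, 4.9, 3.4, 5, 2 → best response High.
Plant 2 against Low: payoffs 4.7, 1.4, 1.9, 4.9, 4 → best response High.
Plant 2 against Medium: payoffs 4.5, 3.7, 2.7, 5.2, 4.8 → best response High.
Plant 2 against High: payoffs 2.8, 3.1, 2.7, 4.6, 0 → best response High.
Mutual best responses: (Idle, High).

Pure NE: (Idle, High)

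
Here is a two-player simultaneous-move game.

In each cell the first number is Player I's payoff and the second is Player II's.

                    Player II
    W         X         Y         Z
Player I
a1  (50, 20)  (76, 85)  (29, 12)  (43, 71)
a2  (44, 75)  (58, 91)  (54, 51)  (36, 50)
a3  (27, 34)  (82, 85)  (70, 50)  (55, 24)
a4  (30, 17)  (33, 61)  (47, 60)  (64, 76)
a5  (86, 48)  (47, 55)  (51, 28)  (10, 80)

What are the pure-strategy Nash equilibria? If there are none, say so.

Player I against W: payoffs 50, 44, 27, 30, 86 → best response a5.
Player I against X: payoffs 76, 58, 82, 33, 47 → best response a3.
Player I against Y: payoffs 29, 54, 70, 47, 51 → best response a3.
Player I against Z: payoffs 43, 36, 55, 64, 10 → best response a4.
Player II against a1: payoffs 20, 85, 12, 71 → best response X.
Player II against a2: payoffs 75, 91, 51, 50 → best response X.
Player II against a3: payoffs 34, 85, 50, 24 → best response X.
Player II against a4: payoffs 17, 61, 60, 76 → best response Z.
Player II against a5: payoffs 48, 55, 28, 80 → best response Z.
Mutual best responses: (a3, X); (a4, Z).

Pure-strategy Nash equilibria: (a3, X); (a4, Z)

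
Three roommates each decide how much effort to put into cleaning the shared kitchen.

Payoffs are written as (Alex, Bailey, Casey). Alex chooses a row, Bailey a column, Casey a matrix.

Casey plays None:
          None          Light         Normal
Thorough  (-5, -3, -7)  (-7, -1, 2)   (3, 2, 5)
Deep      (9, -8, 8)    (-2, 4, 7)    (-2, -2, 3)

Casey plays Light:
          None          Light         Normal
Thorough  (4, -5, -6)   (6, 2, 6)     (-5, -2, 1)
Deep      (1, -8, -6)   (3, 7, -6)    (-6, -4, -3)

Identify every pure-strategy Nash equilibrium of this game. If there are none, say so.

The pure Nash equilibria are (Thorough, Light, Light); (Thorough, Normal, None); (Deep, Light, None).

Mark each player's best response to every combination of opponents' strategies; a profile where every player is best-responding is a pure Nash equilibrium.
Alex against (None, None): payoffs -5, 9 → best response Deep.
Alex against (None, Light): payoffs 4, 1 → best response Thorough.
Alex against (Light, None): payoffs -7, -2 → best response Deep.
Alex against (Light, Light): payoffs 6, 3 → best response Thorough.
Alex against (Normal, None): payoffs 3, -2 → best response Thorough.
Alex against (Normal, Light): payoffs -5, -6 → best response Thorough.
Bailey against (Thorough, None): payoffs -3, -1, 2 → best response Normal.
Bailey against (Thorough, Light): payoffs -5, 2, -2 → best response Light.
Bailey against (Deep, None): payoffs -8, 4, -2 → best response Light.
Bailey against (Deep, Light): payoffs -8, 7, -4 → best response Light.
Casey against (Thorough, None): payoffs -7, -6 → best response Light.
Casey against (Thorough, Light): payoffs 2, 6 → best response Light.
Casey against (Thorough, Normal): payoffs 5, 1 → best response None.
Casey against (Deep, None): payoffs 8, -6 → best response None.
Casey against (Deep, Light): payoffs 7, -6 → best response None.
Casey against (Deep, Normal): payoffs 3, -3 → best response None.
Mutual best responses: (Thorough, Light, Light); (Thorough, Normal, None); (Deep, Light, None).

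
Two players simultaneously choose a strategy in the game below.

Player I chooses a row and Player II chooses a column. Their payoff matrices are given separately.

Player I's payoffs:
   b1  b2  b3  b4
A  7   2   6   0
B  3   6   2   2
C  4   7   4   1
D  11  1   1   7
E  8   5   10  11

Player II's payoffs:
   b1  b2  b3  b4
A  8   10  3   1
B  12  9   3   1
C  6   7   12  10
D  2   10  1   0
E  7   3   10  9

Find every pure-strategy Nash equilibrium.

The unique pure-strategy Nash equilibrium is (E, b3).

(A, b1): Player I can switch to D (7 → 11). Not NE.
(A, b2): Player I can switch to B (2 → 6). Not NE.
(A, b3): Player I can switch to E (6 → 10). Not NE.
(A, b4): Player I can switch to B (0 → 2). Not NE.
(B, b1): Player I can switch to A (3 → 7). Not NE.
(B, b2): Player I can switch to C (6 → 7). Not NE.
(B, b3): Player I can switch to A (2 → 6). Not NE.
(B, b4): Player I can switch to D (2 → 7). Not NE.
(C, b1): Player I can switch to A (4 → 7). Not NE.
(C, b2): Player II can switch to b3 (7 → 12). Not NE.
(C, b3): Player I can switch to A (4 → 6). Not NE.
(C, b4): Player I can switch to B (1 → 2). Not NE.
(E, b3): Player I gets 10, best alternative 6; Player II gets 10, best alternative 9. No profitable deviation — NE.
(The remaining 7 profiles each have a profitable deviation by the same check.)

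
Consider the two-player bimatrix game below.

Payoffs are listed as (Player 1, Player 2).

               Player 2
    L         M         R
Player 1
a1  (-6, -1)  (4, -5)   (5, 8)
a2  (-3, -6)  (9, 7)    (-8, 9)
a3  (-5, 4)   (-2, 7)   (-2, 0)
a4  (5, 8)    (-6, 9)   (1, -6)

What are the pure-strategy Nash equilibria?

(a1, R)

(a1, L): Player 1 can switch to a2 (-6 → -3). Not NE.
(a1, M): Player 1 can switch to a2 (4 → 9). Not NE.
(a1, R): Player 1 gets 5, best alternative 1; Player 2 gets 8, best alternative -1. No profitable deviation — NE.
(a2, L): Player 1 can switch to a4 (-3 → 5). Not NE.
(a2, M): Player 2 can switch to R (7 → 9). Not NE.
(a2, R): Player 1 can switch to a1 (-8 → 5). Not NE.
(a3, L): Player 1 can switch to a2 (-5 → -3). Not NE.
(The remaining 5 profiles each have a profitable deviation by the same check.)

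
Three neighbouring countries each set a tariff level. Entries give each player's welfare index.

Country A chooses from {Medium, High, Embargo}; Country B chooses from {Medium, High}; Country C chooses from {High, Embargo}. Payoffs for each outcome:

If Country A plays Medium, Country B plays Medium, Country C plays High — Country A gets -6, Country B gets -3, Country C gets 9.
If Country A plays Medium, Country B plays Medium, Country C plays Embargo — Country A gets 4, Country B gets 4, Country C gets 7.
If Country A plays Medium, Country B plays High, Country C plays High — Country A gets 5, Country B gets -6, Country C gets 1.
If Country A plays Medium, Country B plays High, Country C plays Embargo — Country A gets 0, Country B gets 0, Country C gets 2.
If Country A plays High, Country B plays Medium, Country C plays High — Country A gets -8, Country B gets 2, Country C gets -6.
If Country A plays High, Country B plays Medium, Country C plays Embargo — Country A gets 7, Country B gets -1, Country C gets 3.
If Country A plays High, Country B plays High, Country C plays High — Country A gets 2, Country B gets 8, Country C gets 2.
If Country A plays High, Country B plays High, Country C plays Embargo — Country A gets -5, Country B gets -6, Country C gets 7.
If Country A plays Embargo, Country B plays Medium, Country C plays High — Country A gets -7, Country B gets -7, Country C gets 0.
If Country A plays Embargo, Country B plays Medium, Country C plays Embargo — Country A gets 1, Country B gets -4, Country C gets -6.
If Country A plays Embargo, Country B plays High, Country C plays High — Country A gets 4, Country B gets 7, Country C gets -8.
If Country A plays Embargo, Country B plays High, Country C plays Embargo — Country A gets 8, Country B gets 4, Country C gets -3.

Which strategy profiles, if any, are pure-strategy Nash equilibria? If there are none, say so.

Pure-strategy Nash equilibria: (Medium, Medium, High), (High, Medium, Embargo), (Embargo, High, Embargo)

(Medium, Medium, High): Country A gets -6, best alternative -7; Country B gets -3, best alternative -6; Country C gets 9, best alternative 7. No profitable deviation — NE.
(Medium, Medium, Embargo): Country A can switch to High (4 → 7). Not NE.
(Medium, High, High): Country B can switch to Medium (-6 → -3). Not NE.
(Medium, High, Embargo): Country A can switch to Embargo (0 → 8). Not NE.
(High, Medium, High): Country A can switch to Medium (-8 → -6). Not NE.
(High, Medium, Embargo): Country A gets 7, best alternative 4; Country B gets -1, best alternative -6; Country C gets 3, best alternative -6. No profitable deviation — NE.
(High, High, High): Country A can switch to Medium (2 → 5). Not NE.
(High, High, Embargo): Country A can switch to Medium (-5 → 0). Not NE.
(Embargo, Medium, High): Country A can switch to Medium (-7 → -6). Not NE.
(Embargo, Medium, Embargo): Country A can switch to Medium (1 → 4). Not NE.
(Embargo, High, High): Country A can switch to Medium (4 → 5). Not NE.
(Embargo, High, Embargo): Country A gets 8, best alternative 0; Country B gets 4, best alternative -4; Country C gets -3, best alternative -8. No profitable deviation — NE.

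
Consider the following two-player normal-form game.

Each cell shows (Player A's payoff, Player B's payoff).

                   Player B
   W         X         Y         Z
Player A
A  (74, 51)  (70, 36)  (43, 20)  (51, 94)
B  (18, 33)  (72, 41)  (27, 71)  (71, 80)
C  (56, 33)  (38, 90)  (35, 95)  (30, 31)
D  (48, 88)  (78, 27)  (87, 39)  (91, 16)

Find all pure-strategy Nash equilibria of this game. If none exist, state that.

(A, W): Player B can switch to Z (51 → 94). Not NE.
(A, X): Player A can switch to B (70 → 72). Not NE.
(A, Y): Player A can switch to D (43 → 87). Not NE.
(A, Z): Player A can switch to B (51 → 71). Not NE.
(B, W): Player A can switch to A (18 → 74). Not NE.
(B, X): Player A can switch to D (72 → 78). Not NE.
(B, Y): Player A can switch to A (27 → 43). Not NE.
(B, Z): Player A can switch to D (71 → 91). Not NE.
(C, W): Player A can switch to A (56 → 74). Not NE.
(C, X): Player A can switch to A (38 → 70). Not NE.
(The remaining 6 profiles each have a profitable deviation by the same check.)

There is no pure-strategy Nash equilibrium.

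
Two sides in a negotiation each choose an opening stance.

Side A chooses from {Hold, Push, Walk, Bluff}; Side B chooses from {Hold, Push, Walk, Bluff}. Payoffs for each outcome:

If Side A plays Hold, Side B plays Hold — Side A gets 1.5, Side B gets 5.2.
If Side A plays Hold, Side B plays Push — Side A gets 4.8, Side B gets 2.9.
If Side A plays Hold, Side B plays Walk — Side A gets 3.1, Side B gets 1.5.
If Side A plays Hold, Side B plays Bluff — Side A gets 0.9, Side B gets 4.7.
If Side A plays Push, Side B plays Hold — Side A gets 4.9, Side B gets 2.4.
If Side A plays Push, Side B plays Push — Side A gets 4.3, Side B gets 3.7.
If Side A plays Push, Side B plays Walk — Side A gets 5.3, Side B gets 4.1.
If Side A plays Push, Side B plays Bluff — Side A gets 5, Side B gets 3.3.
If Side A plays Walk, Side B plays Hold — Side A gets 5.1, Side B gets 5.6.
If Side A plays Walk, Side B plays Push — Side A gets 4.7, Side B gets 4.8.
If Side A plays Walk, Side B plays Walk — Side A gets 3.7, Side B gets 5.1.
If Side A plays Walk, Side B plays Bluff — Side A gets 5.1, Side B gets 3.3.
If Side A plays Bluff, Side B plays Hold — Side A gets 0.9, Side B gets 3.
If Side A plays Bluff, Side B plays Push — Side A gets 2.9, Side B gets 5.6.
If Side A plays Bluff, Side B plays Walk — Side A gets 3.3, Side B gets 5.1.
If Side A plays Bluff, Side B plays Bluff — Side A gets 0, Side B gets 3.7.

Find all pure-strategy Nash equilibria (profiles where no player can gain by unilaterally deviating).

Check each profile: it is a Nash equilibrium iff no player can strictly gain by switching unilaterally.
(Hold, Hold): Side A can switch to Push (1.5 → 4.9). Not NE.
(Hold, Push): Side B can switch to Hold (2.9 → 5.2). Not NE.
(Hold, Walk): Side A can switch to Push (3.1 → 5.3). Not NE.
(Hold, Bluff): Side A can switch to Push (0.9 → 5). Not NE.
(Push, Hold): Side A can switch to Walk (4.9 → 5.1). Not NE.
(Push, Push): Side A can switch to Hold (4.3 → 4.8). Not NE.
(Push, Walk): Side A gets 5.3, best alternative 3.7; Side B gets 4.1, best alternative 3.7. No profitable deviation — NE.
(Push, Bluff): Side A can switch to Walk (5 → 5.1). Not NE.
(Walk, Hold): Side A gets 5.1, best alternative 4.9; Side B gets 5.6, best alternative 5.1. No profitable deviation — NE.
(Walk, Push): Side A can switch to Hold (4.7 → 4.8). Not NE.
(Walk, Walk): Side A can switch to Push (3.7 → 5.3). Not NE.
(Walk, Bluff): Side B can switch to Hold (3.3 → 5.6). Not NE.
(Bluff, Hold): Side A can switch to Hold (0.9 → 1.5). Not NE.
(Bluff, Push): Side A can switch to Hold (2.9 → 4.8). Not NE.
(The remaining 2 profiles each have a profitable deviation by the same check.)

The pure Nash equilibria are (Push, Walk) and (Walk, Hold).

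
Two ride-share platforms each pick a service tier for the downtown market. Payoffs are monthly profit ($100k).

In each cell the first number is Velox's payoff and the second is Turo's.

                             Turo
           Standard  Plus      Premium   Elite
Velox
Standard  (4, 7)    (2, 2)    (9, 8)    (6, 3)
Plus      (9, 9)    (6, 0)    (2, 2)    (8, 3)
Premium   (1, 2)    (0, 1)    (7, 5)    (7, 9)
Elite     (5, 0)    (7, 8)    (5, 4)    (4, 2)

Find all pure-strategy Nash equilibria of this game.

Pure-strategy Nash equilibria: (Standard, Premium) and (Plus, Standard) and (Elite, Plus)

Velox against Standard: payoffs 4, 9, 1, 5 → best response Plus.
Velox against Plus: payoffs 2, 6, 0, 7 → best response Elite.
Velox against Premium: payoffs 9, 2, 7, 5 → best response Standard.
Velox against Elite: payoffs 6, 8, 7, 4 → best response Plus.
Turo against Standard: payoffs 7, 2, 8, 3 → best response Premium.
Turo against Plus: payoffs 9, 0, 2, 3 → best response Standard.
Turo against Premium: payoffs 2, 1, 5, 9 → best response Elite.
Turo against Elite: payoffs 0, 8, 4, 2 → best response Plus.
Mutual best responses: (Standard, Premium); (Plus, Standard); (Elite, Plus).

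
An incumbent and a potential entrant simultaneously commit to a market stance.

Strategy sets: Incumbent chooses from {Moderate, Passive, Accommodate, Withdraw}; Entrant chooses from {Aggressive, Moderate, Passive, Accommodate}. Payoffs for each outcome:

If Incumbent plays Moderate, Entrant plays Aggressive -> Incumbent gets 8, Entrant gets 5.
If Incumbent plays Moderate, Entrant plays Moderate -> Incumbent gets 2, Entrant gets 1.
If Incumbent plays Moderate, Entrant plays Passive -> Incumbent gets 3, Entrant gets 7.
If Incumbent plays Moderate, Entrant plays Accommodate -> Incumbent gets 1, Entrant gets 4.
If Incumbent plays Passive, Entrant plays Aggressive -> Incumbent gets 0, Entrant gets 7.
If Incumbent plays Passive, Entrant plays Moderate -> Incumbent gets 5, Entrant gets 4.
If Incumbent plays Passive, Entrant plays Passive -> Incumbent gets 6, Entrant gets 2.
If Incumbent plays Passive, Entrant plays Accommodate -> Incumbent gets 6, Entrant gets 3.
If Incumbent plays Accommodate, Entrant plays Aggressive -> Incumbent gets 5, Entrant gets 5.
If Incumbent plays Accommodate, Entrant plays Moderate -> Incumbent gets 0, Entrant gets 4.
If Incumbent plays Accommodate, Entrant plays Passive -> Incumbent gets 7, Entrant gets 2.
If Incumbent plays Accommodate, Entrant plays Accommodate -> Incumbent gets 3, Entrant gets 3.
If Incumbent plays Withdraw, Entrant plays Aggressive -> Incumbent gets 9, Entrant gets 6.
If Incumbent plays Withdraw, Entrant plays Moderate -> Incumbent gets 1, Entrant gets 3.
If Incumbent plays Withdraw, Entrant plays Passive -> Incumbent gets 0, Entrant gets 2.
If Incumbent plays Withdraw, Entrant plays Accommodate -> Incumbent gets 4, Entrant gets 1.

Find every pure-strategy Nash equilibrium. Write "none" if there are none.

Pure NE: (Withdraw, Aggressive)

For each player, find the best response to each opponent profile; mutual best responses are the pure NE.
Incumbent against Aggressive: payoffs 8, 0, 5, 9 → best response Withdraw.
Incumbent against Moderate: payoffs 2, 5, 0, 1 → best response Passive.
Incumbent against Passive: payoffs 3, 6, 7, 0 → best response Accommodate.
Incumbent against Accommodate: payoffs 1, 6, 3, 4 → best response Passive.
Entrant against Moderate: payoffs 5, 1, 7, 4 → best response Passive.
Entrant against Passive: payoffs 7, 4, 2, 3 → best response Aggressive.
Entrant against Accommodate: payoffs 5, 4, 2, 3 → best response Aggressive.
Entrant against Withdraw: payoffs 6, 3, 2, 1 → best response Aggressive.
Mutual best responses: (Withdraw, Aggressive).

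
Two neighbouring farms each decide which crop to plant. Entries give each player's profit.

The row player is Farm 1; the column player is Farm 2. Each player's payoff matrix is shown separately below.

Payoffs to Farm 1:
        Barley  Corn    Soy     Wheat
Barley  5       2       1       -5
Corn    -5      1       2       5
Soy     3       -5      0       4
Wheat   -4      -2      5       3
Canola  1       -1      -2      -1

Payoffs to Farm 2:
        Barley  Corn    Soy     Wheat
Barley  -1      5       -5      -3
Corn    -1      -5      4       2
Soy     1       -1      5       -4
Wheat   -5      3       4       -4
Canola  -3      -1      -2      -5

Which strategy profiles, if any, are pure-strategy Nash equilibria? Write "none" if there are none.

(Barley, Corn) and (Wheat, Soy)

Farm 1 against Barley: payoffs 5, -5, 3, -4, 1 → best response Barley.
Farm 1 against Corn: payoffs 2, 1, -5, -2, -1 → best response Barley.
Farm 1 against Soy: payoffs 1, 2, 0, 5, -2 → best response Wheat.
Farm 1 against Wheat: payoffs -5, 5, 4, 3, -1 → best response Corn.
Farm 2 against Barley: payoffs -1, 5, -5, -3 → best response Corn.
Farm 2 against Corn: payoffs -1, -5, 4, 2 → best response Soy.
Farm 2 against Soy: payoffs 1, -1, 5, -4 → best response Soy.
Farm 2 against Wheat: payoffs -5, 3, 4, -4 → best response Soy.
Farm 2 against Canola: payoffs -3, -1, -2, -5 → best response Corn.
Mutual best responses: (Barley, Corn); (Wheat, Soy).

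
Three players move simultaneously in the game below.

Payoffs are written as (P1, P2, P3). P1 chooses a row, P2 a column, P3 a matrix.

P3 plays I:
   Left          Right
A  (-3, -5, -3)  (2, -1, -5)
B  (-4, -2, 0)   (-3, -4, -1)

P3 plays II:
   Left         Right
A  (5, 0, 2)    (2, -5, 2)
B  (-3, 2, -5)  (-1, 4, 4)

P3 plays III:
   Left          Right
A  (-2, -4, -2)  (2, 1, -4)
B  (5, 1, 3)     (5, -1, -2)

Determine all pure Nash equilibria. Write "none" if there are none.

(A, Left, II), (B, Left, III)

(A, Left, I): P2 can switch to Right (-5 → -1). Not NE.
(A, Left, II): P1 gets 5, best alternative -3; P2 gets 0, best alternative -5; P3 gets 2, best alternative -2. No profitable deviation — NE.
(A, Left, III): P1 can switch to B (-2 → 5). Not NE.
(A, Right, I): P3 can switch to II (-5 → 2). Not NE.
(A, Right, II): P2 can switch to Left (-5 → 0). Not NE.
(A, Right, III): P1 can switch to B (2 → 5). Not NE.
(B, Left, I): P1 can switch to A (-4 → -3). Not NE.
(B, Left, II): P1 can switch to A (-3 → 5). Not NE.
(B, Left, III): P1 gets 5, best alternative -2; P2 gets 1, best alternative -1; P3 gets 3, best alternative 0. No profitable deviation — NE.
(B, Right, I): P1 can switch to A (-3 → 2). Not NE.
(The remaining 2 profiles each have a profitable deviation by the same check.)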